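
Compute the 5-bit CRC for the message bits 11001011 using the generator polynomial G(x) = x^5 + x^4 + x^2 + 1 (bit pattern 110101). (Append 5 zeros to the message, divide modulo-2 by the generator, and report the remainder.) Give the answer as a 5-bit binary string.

01110

Append 5 zeros: 1100101100000. Divide by 110101 (XOR where the leading bit is 1):
  pos 0: 110010 XOR 110101 = 000111
  pos 3: 111110 XOR 110101 = 001011
  pos 5: 101100 XOR 110101 = 011001
  pos 6: 110010 XOR 110101 = 000111
Remainder (last 5 bits) = 01110. This is the CRC / FCS.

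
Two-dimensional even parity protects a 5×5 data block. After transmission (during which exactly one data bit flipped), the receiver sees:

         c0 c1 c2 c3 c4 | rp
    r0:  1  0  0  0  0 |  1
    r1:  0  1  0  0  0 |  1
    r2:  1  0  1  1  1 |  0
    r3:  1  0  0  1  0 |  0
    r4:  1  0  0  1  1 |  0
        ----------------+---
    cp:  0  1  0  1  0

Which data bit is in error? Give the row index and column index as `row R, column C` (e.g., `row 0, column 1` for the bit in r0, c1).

Recompute each row's even parity and compare to rp:
  r0: data parity 1, sent rp 1 → ok
  r1: data parity 1, sent rp 1 → ok
  r2: data parity 0, sent rp 0 → ok
  r3: data parity 0, sent rp 0 → ok
  r4: data parity 1, sent rp 0 → mismatch
Recompute each column's even parity and compare to cp:
  c0: data parity 0, sent cp 0 → ok
  c1: data parity 1, sent cp 1 → ok
  c2: data parity 1, sent cp 0 → mismatch
  c3: data parity 1, sent cp 1 → ok
  c4: data parity 0, sent cp 0 → ok
Exactly one row (r4) and one column (c2) fail → the flipped bit is at their intersection.

row 4, column 2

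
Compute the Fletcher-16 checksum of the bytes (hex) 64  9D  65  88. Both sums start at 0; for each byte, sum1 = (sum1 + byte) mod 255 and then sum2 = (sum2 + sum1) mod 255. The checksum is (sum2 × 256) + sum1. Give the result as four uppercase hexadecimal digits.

BDEF

Running sums (mod 255):
  after byte 0 (64): sum1=100, sum2=100
  after byte 1 (9D): sum1=2, sum2=102
  after byte 2 (65): sum1=103, sum2=205
  after byte 3 (88): sum1=239, sum2=189
Checksum = sum2·256 + sum1 = 189·256 + 239 = 48623 = 0xBDEF.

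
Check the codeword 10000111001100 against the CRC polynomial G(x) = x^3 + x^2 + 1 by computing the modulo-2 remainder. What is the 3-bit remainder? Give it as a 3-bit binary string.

010

Modulo-2 division of 10000111001100 by 1101:
  pos 0: 1000 XOR 1101 = 0101
  pos 1: 1010 XOR 1101 = 0111
  pos 2: 1111 XOR 1101 = 0010
  pos 4: 1011 XOR 1101 = 0110
  pos 5: 1100 XOR 1101 = 0001
  pos 8: 1011 XOR 1101 = 0110
  pos 9: 1100 XOR 1101 = 0001
Remainder = 010 (nonzero — an error is detected).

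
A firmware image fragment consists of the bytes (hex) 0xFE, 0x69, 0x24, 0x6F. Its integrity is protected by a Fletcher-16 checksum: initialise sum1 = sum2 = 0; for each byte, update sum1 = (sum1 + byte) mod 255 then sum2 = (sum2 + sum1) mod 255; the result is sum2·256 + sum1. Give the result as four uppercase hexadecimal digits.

Running sums (mod 255):
  after byte 0 (0xFE): sum1=254, sum2=254
  after byte 1 (0x69): sum1=104, sum2=103
  after byte 2 (0x24): sum1=140, sum2=243
  after byte 3 (0x6F): sum1=251, sum2=239
Checksum = sum2·256 + sum1 = 239·256 + 251 = 61435 = 0xEFFB.

EFFB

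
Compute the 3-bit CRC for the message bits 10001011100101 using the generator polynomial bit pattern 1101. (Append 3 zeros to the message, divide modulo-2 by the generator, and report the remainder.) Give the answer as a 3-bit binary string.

010

Append 3 zeros: 10001011100101000. Divide by 1101 (XOR where the leading bit is 1):
  pos 0: 1000 XOR 1101 = 0101
  pos 1: 1011 XOR 1101 = 0110
  pos 2: 1100 XOR 1101 = 0001
  pos 5: 1111 XOR 1101 = 0010
  pos 7: 1000 XOR 1101 = 0101
  pos 8: 1011 XOR 1101 = 0110
  pos 9: 1100 XOR 1101 = 0001
  pos 12: 1100 XOR 1101 = 0001
Remainder (last 3 bits) = 010. This is the CRC / FCS.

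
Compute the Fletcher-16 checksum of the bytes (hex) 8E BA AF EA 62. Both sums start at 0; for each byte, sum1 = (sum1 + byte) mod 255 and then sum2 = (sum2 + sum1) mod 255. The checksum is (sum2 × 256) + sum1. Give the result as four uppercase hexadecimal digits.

Running sums (mod 255):
  after byte 0 (8E): sum1=142, sum2=142
  after byte 1 (BA): sum1=73, sum2=215
  after byte 2 (AF): sum1=248, sum2=208
  after byte 3 (EA): sum1=227, sum2=180
  after byte 4 (62): sum1=70, sum2=250
Checksum = sum2·256 + sum1 = 250·256 + 70 = 64070 = 0xFA46.

FA46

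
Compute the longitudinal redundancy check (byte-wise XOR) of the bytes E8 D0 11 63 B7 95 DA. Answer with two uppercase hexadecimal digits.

XOR the bytes together:
  start with 0xE8
  0xE8 ⊕ 0xD0 = 0x38
  0x38 ⊕ 0x11 = 0x29
  0x29 ⊕ 0x63 = 0x4A
  0x4A ⊕ 0xB7 = 0xFD
  0xFD ⊕ 0x95 = 0x68
  0x68 ⊕ 0xDA = 0xB2

B2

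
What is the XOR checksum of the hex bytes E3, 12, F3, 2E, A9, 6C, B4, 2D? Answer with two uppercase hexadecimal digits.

70

XOR the bytes together:
  start with 0xE3
  0xE3 ⊕ 0x12 = 0xF1
  0xF1 ⊕ 0xF3 = 0x02
  0x02 ⊕ 0x2E = 0x2C
  0x2C ⊕ 0xA9 = 0x85
  0x85 ⊕ 0x6C = 0xE9
  0xE9 ⊕ 0xB4 = 0x5D
  0x5D ⊕ 0x2D = 0x70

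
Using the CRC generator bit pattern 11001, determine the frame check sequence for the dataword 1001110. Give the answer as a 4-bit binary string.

Append 4 zeros: 10011100000. Divide by 11001 (XOR where the leading bit is 1):
  pos 0: 10011 XOR 11001 = 01010
  pos 1: 10101 XOR 11001 = 01100
  pos 2: 11000 XOR 11001 = 00001
  pos 6: 10000 XOR 11001 = 01001
Remainder (last 4 bits) = 1001. This is the CRC / FCS.

1001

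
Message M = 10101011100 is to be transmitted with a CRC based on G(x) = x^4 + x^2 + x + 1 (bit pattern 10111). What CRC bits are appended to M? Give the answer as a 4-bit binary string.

Append 4 zeros: 101010111000000. Divide by 10111 (XOR where the leading bit is 1):
  pos 0: 10101 XOR 10111 = 00010
  pos 3: 10011 XOR 10111 = 00100
  pos 5: 10010 XOR 10111 = 00101
  pos 7: 10100 XOR 10111 = 00011
  pos 10: 11000 XOR 10111 = 01111
Remainder (last 4 bits) = 1111. This is the CRC / FCS.

1111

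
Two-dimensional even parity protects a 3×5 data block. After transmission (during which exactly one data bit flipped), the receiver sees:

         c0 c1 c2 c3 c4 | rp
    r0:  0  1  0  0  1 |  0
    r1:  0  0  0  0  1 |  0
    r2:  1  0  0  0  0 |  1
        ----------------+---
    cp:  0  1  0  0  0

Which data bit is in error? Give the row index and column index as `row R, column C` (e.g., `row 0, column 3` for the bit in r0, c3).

row 1, column 0

Recompute each row's even parity and compare to rp:
  r0: data parity 0, sent rp 0 → ok
  r1: data parity 1, sent rp 0 → mismatch
  r2: data parity 1, sent rp 1 → ok
Recompute each column's even parity and compare to cp:
  c0: data parity 1, sent cp 0 → mismatch
  c1: data parity 1, sent cp 1 → ok
  c2: data parity 0, sent cp 0 → ok
  c3: data parity 0, sent cp 0 → ok
  c4: data parity 0, sent cp 0 → ok
Exactly one row (r1) and one column (c0) fail → the flipped bit is at their intersection.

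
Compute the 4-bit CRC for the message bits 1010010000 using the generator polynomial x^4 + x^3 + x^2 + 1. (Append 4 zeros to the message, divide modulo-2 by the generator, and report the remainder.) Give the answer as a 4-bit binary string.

0001

Append 4 zeros: 10100100000000. Divide by 11101 (XOR where the leading bit is 1):
  pos 0: 10100 XOR 11101 = 01001
  pos 1: 10011 XOR 11101 = 01110
  pos 2: 11100 XOR 11101 = 00001
  pos 6: 10000 XOR 11101 = 01101
  pos 7: 11010 XOR 11101 = 00111
  pos 9: 11100 XOR 11101 = 00001
Remainder (last 4 bits) = 0001. This is the CRC / FCS.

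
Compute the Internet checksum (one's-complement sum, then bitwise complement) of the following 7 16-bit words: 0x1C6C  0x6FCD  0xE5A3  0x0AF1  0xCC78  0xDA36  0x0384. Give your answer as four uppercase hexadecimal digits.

One's-complement addition (fold any carry out of bit 15 back into bit 0):
  0x1C6C + 0x6FCD = 0x08C39
  0x8C39 + 0xE5A3 = 0x171DC → wrap carry → 0x71DD
  0x71DD + 0x0AF1 = 0x07CCE
  0x7CCE + 0xCC78 = 0x14946 → wrap carry → 0x4947
  0x4947 + 0xDA36 = 0x1237D → wrap carry → 0x237E
  0x237E + 0x0384 = 0x02702
One's-complement sum = 0x2702.
Checksum = ~0x2702 & 0xFFFF = 0xD8FD.

D8FD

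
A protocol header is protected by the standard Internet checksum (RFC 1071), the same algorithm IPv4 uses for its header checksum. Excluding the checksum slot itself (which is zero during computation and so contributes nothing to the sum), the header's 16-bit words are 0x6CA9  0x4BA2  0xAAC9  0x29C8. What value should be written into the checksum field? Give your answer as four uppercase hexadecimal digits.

7322

One's-complement addition (fold any carry out of bit 15 back into bit 0):
  0x6CA9 + 0x4BA2 = 0x0B84B
  0xB84B + 0xAAC9 = 0x16314 → wrap carry → 0x6315
  0x6315 + 0x29C8 = 0x08CDD
One's-complement sum = 0x8CDD.
Checksum = ~0x8CDD & 0xFFFF = 0x7322.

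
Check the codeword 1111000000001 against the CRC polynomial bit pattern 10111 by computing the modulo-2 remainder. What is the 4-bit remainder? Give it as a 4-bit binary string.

Modulo-2 division of 1111000000001 by 10111:
  pos 0: 11110 XOR 10111 = 01001
  pos 1: 10010 XOR 10111 = 00101
  pos 3: 10100 XOR 10111 = 00011
  pos 6: 11000 XOR 10111 = 01111
  pos 7: 11110 XOR 10111 = 01001
  pos 8: 10011 XOR 10111 = 00100
Remainder = 0100 (nonzero — an error is detected).

0100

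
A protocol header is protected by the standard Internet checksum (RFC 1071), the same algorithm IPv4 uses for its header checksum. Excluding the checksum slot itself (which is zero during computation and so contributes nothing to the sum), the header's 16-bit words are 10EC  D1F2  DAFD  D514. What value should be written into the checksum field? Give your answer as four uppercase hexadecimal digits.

One's-complement addition (fold any carry out of bit 15 back into bit 0):
  0x10EC + 0xD1F2 = 0x0E2DE
  0xE2DE + 0xDAFD = 0x1BDDB → wrap carry → 0xBDDC
  0xBDDC + 0xD514 = 0x192F0 → wrap carry → 0x92F1
One's-complement sum = 0x92F1.
Checksum = ~0x92F1 & 0xFFFF = 0x6D0E.

6D0E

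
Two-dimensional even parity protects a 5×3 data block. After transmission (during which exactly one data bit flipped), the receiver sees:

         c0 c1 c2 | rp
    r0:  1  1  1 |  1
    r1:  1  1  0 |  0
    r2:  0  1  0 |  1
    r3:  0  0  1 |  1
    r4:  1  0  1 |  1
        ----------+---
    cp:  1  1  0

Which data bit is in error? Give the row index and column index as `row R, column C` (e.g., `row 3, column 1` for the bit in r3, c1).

Recompute each row's even parity and compare to rp:
  r0: data parity 1, sent rp 1 → ok
  r1: data parity 0, sent rp 0 → ok
  r2: data parity 1, sent rp 1 → ok
  r3: data parity 1, sent rp 1 → ok
  r4: data parity 0, sent rp 1 → mismatch
Recompute each column's even parity and compare to cp:
  c0: data parity 1, sent cp 1 → ok
  c1: data parity 1, sent cp 1 → ok
  c2: data parity 1, sent cp 0 → mismatch
Exactly one row (r4) and one column (c2) fail → the flipped bit is at their intersection.

row 4, column 2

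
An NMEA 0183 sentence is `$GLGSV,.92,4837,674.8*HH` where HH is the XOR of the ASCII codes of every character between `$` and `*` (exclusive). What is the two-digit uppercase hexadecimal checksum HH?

6B

XOR the ASCII codes of the payload characters:
  'G' = 0x47 → acc = 0x47
  'L' = 0x4C → acc = 0x0B
  'G' = 0x47 → acc = 0x4C
  'S' = 0x53 → acc = 0x1F
  'V' = 0x56 → acc = 0x49
  ',' = 0x2C → acc = 0x65
  '.' = 0x2E → acc = 0x4B
  '9' = 0x39 → acc = 0x72
  '2' = 0x32 → acc = 0x40
  ',' = 0x2C → acc = 0x6C
  '4' = 0x34 → acc = 0x58
  '8' = 0x38 → acc = 0x60
  '3' = 0x33 → acc = 0x53
  '7' = 0x37 → acc = 0x64
  ',' = 0x2C → acc = 0x48
  '6' = 0x36 → acc = 0x7E
  '7' = 0x37 → acc = 0x49
  '4' = 0x34 → acc = 0x7D
  '.' = 0x2E → acc = 0x53
  '8' = 0x38 → acc = 0x6B
Checksum = 0x6B.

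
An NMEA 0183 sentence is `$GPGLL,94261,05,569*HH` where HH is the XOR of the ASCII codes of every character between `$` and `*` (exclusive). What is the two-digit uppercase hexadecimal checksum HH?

7B

XOR the ASCII codes of the payload characters:
  'G' = 0x47 → acc = 0x47
  'P' = 0x50 → acc = 0x17
  'G' = 0x47 → acc = 0x50
  'L' = 0x4C → acc = 0x1C
  'L' = 0x4C → acc = 0x50
  ',' = 0x2C → acc = 0x7C
  '9' = 0x39 → acc = 0x45
  '4' = 0x34 → acc = 0x71
  '2' = 0x32 → acc = 0x43
  '6' = 0x36 → acc = 0x75
  '1' = 0x31 → acc = 0x44
  ',' = 0x2C → acc = 0x68
  '0' = 0x30 → acc = 0x58
  '5' = 0x35 → acc = 0x6D
  ',' = 0x2C → acc = 0x41
  '5' = 0x35 → acc = 0x74
  '6' = 0x36 → acc = 0x42
  '9' = 0x39 → acc = 0x7B
Checksum = 0x7B.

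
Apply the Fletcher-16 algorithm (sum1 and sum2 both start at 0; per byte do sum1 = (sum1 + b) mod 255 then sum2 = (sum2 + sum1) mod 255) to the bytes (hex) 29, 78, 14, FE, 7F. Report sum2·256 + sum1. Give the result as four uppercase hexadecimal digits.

6934

Running sums (mod 255):
  after byte 0 (29): sum1=41, sum2=41
  after byte 1 (78): sum1=161, sum2=202
  after byte 2 (14): sum1=181, sum2=128
  after byte 3 (FE): sum1=180, sum2=53
  after byte 4 (7F): sum1=52, sum2=105
Checksum = sum2·256 + sum1 = 105·256 + 52 = 26932 = 0x6934.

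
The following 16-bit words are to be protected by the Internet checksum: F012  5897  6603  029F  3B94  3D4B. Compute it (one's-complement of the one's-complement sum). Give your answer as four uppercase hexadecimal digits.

D5D3

One's-complement addition (fold any carry out of bit 15 back into bit 0):
  0xF012 + 0x5897 = 0x148A9 → wrap carry → 0x48AA
  0x48AA + 0x6603 = 0x0AEAD
  0xAEAD + 0x029F = 0x0B14C
  0xB14C + 0x3B94 = 0x0ECE0
  0xECE0 + 0x3D4B = 0x12A2B → wrap carry → 0x2A2C
One's-complement sum = 0x2A2C.
Checksum = ~0x2A2C & 0xFFFF = 0xD5D3.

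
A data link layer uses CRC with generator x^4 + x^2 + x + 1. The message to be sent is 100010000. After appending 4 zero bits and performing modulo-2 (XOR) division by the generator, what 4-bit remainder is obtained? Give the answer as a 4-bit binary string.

1100

Append 4 zeros: 1000100000000. Divide by 10111 (XOR where the leading bit is 1):
  pos 0: 10001 XOR 10111 = 00110
  pos 2: 11000 XOR 10111 = 01111
  pos 3: 11110 XOR 10111 = 01001
  pos 4: 10010 XOR 10111 = 00101
  pos 6: 10100 XOR 10111 = 00011
Remainder (last 4 bits) = 1100. This is the CRC / FCS.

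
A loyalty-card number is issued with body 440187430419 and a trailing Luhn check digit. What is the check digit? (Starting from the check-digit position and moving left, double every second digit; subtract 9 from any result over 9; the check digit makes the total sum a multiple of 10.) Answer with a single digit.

Partial digits right→left: 9 1 4 0 3 4 7 8 1 0 4 4
Double every second digit counting from the check-digit position (so the 1st, 3rd, 5th, ... of the partial from the right).
  doubled (with −9 where >9): 9 8 6 5 2 8 → sum 38
  kept as-is: 1 0 4 8 0 4 → sum 17
Total = 38 + 17 = 55.
Check digit = (10 − (55 mod 10)) mod 10 = 5.

5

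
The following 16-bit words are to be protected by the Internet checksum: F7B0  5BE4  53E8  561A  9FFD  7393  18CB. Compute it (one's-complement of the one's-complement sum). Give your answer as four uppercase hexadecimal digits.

D60B

One's-complement addition (fold any carry out of bit 15 back into bit 0):
  0xF7B0 + 0x5BE4 = 0x15394 → wrap carry → 0x5395
  0x5395 + 0x53E8 = 0x0A77D
  0xA77D + 0x561A = 0x0FD97
  0xFD97 + 0x9FFD = 0x19D94 → wrap carry → 0x9D95
  0x9D95 + 0x7393 = 0x11128 → wrap carry → 0x1129
  0x1129 + 0x18CB = 0x029F4
One's-complement sum = 0x29F4.
Checksum = ~0x29F4 & 0xFFFF = 0xD60B.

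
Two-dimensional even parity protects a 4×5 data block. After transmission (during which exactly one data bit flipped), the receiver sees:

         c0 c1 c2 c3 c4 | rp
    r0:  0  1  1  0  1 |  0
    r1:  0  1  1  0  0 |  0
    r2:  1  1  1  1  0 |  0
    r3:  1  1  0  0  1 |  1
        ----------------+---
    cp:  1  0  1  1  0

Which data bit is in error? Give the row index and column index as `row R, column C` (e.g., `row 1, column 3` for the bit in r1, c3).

row 0, column 0

Recompute each row's even parity and compare to rp:
  r0: data parity 1, sent rp 0 → mismatch
  r1: data parity 0, sent rp 0 → ok
  r2: data parity 0, sent rp 0 → ok
  r3: data parity 1, sent rp 1 → ok
Recompute each column's even parity and compare to cp:
  c0: data parity 0, sent cp 1 → mismatch
  c1: data parity 0, sent cp 0 → ok
  c2: data parity 1, sent cp 1 → ok
  c3: data parity 1, sent cp 1 → ok
  c4: data parity 0, sent cp 0 → ok
Exactly one row (r0) and one column (c0) fail → the flipped bit is at their intersection.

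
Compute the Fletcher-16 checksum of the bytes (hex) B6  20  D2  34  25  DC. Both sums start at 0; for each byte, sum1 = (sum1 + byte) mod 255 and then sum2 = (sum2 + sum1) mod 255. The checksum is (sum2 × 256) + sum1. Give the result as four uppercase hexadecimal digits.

Running sums (mod 255):
  after byte 0 (B6): sum1=182, sum2=182
  after byte 1 (20): sum1=214, sum2=141
  after byte 2 (D2): sum1=169, sum2=55
  after byte 3 (34): sum1=221, sum2=21
  after byte 4 (25): sum1=3, sum2=24
  after byte 5 (DC): sum1=223, sum2=247
Checksum = sum2·256 + sum1 = 247·256 + 223 = 63455 = 0xF7DF.

F7DF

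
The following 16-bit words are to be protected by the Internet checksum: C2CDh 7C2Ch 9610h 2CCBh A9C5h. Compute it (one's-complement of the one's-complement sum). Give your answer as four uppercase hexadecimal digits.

5464

One's-complement addition (fold any carry out of bit 15 back into bit 0):
  0xC2CD + 0x7C2C = 0x13EF9 → wrap carry → 0x3EFA
  0x3EFA + 0x9610 = 0x0D50A
  0xD50A + 0x2CCB = 0x101D5 → wrap carry → 0x01D6
  0x01D6 + 0xA9C5 = 0x0AB9B
One's-complement sum = 0xAB9B.
Checksum = ~0xAB9B & 0xFFFF = 0x5464.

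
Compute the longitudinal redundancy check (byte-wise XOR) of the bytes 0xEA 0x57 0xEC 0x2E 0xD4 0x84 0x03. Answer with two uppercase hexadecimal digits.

XOR the bytes together:
  start with 0xEA
  0xEA ⊕ 0x57 = 0xBD
  0xBD ⊕ 0xEC = 0x51
  0x51 ⊕ 0x2E = 0x7F
  0x7F ⊕ 0xD4 = 0xAB
  0xAB ⊕ 0x84 = 0x2F
  0x2F ⊕ 0x03 = 0x2C

2C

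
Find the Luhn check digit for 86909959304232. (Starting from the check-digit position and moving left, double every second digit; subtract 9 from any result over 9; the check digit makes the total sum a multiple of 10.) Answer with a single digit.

0

Partial digits right→left: 2 3 2 4 0 3 9 5 9 9 0 9 6 8
Double every second digit counting from the check-digit position (so the 1st, 3rd, 5th, ... of the partial from the right).
  doubled (with −9 where >9): 4 4 0 9 9 0 3 → sum 29
  kept as-is: 3 4 3 5 9 9 8 → sum 41
Total = 29 + 41 = 70.
Check digit = (10 − (70 mod 10)) mod 10 = 0.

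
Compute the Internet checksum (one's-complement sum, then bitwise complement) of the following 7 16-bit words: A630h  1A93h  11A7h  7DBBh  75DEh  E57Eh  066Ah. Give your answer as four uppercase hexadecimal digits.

One's-complement addition (fold any carry out of bit 15 back into bit 0):
  0xA630 + 0x1A93 = 0x0C0C3
  0xC0C3 + 0x11A7 = 0x0D26A
  0xD26A + 0x7DBB = 0x15025 → wrap carry → 0x5026
  0x5026 + 0x75DE = 0x0C604
  0xC604 + 0xE57E = 0x1AB82 → wrap carry → 0xAB83
  0xAB83 + 0x066A = 0x0B1ED
One's-complement sum = 0xB1ED.
Checksum = ~0xB1ED & 0xFFFF = 0x4E12.

4E12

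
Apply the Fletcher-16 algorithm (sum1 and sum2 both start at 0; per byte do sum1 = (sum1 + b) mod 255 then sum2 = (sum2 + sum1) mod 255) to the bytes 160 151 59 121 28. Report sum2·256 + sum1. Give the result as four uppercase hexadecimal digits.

4209

Running sums (mod 255):
  after byte 0 (160): sum1=160, sum2=160
  after byte 1 (151): sum1=56, sum2=216
  after byte 2 (59): sum1=115, sum2=76
  after byte 3 (121): sum1=236, sum2=57
  after byte 4 (28): sum1=9, sum2=66
Checksum = sum2·256 + sum1 = 66·256 + 9 = 16905 = 0x4209.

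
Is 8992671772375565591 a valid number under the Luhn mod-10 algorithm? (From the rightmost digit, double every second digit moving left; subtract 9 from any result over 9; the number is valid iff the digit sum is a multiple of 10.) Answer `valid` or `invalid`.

invalid

From the right, keep odd positions and double even positions (subtract 9 from any doubled value over 9):
  doubled (positions 2,4,...): 9 1 1 5 4 5 5 4 9 → sum 43
  kept (positions 1,3,...): 1 5 6 5 3 7 1 6 9 8 → sum 51
Total = 94.
94 mod 10 = 4, so the number is invalid.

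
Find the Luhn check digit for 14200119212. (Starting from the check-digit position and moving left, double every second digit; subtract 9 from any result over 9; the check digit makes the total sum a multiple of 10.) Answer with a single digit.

Partial digits right→left: 2 1 2 9 1 1 0 0 2 4 1
Double every second digit counting from the check-digit position (so the 1st, 3rd, 5th, ... of the partial from the right).
  doubled (with −9 where >9): 4 4 2 0 4 2 → sum 16
  kept as-is: 1 9 1 0 4 → sum 15
Total = 16 + 15 = 31.
Check digit = (10 − (31 mod 10)) mod 10 = 9.

9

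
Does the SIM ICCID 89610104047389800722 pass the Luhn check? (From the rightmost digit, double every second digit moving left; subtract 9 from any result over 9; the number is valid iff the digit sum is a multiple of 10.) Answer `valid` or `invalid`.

invalid

From the right, keep odd positions and double even positions (subtract 9 from any doubled value over 9):
  doubled (positions 2,4,...): 4 0 7 7 5 0 0 0 3 7 → sum 33
  kept (positions 1,3,...): 2 7 0 9 3 4 4 1 1 9 → sum 40
Total = 73.
73 mod 10 = 3, so the number is invalid.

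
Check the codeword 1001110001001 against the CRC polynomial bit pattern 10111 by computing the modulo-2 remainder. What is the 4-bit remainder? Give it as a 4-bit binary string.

Modulo-2 division of 1001110001001 by 10111:
  pos 0: 10011 XOR 10111 = 00100
  pos 2: 10010 XOR 10111 = 00101
  pos 4: 10100 XOR 10111 = 00011
  pos 7: 11100 XOR 10111 = 01011
  pos 8: 10111 XOR 10111 = 00000
Remainder = 0000 (zero — the frame passes the CRC check).

0000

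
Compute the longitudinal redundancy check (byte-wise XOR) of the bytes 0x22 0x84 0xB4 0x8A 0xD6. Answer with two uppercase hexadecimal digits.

XOR the bytes together:
  start with 0x22
  0x22 ⊕ 0x84 = 0xA6
  0xA6 ⊕ 0xB4 = 0x12
  0x12 ⊕ 0x8A = 0x98
  0x98 ⊕ 0xD6 = 0x4E

4E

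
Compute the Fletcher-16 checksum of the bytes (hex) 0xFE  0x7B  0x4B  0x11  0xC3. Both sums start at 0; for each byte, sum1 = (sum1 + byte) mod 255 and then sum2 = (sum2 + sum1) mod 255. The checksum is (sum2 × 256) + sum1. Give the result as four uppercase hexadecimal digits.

B09A

Running sums (mod 255):
  after byte 0 (0xFE): sum1=254, sum2=254
  after byte 1 (0x7B): sum1=122, sum2=121
  after byte 2 (0x4B): sum1=197, sum2=63
  after byte 3 (0x11): sum1=214, sum2=22
  after byte 4 (0xC3): sum1=154, sum2=176
Checksum = sum2·256 + sum1 = 176·256 + 154 = 45210 = 0xB09A.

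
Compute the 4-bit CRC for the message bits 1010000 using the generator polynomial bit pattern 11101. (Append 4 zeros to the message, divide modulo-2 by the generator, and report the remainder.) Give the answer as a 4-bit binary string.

Append 4 zeros: 10100000000. Divide by 11101 (XOR where the leading bit is 1):
  pos 0: 10100 XOR 11101 = 01001
  pos 1: 10010 XOR 11101 = 01111
  pos 2: 11110 XOR 11101 = 00011
  pos 5: 11000 XOR 11101 = 00101
Remainder (last 4 bits) = 1010. This is the CRC / FCS.

1010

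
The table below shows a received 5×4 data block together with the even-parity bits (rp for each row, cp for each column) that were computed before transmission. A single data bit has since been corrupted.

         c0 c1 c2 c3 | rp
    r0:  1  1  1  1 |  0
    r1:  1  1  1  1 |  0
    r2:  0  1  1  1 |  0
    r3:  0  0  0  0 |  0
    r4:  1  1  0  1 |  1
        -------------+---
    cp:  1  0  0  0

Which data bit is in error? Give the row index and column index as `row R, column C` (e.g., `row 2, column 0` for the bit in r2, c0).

row 2, column 2

Recompute each row's even parity and compare to rp:
  r0: data parity 0, sent rp 0 → ok
  r1: data parity 0, sent rp 0 → ok
  r2: data parity 1, sent rp 0 → mismatch
  r3: data parity 0, sent rp 0 → ok
  r4: data parity 1, sent rp 1 → ok
Recompute each column's even parity and compare to cp:
  c0: data parity 1, sent cp 1 → ok
  c1: data parity 0, sent cp 0 → ok
  c2: data parity 1, sent cp 0 → mismatch
  c3: data parity 0, sent cp 0 → ok
Exactly one row (r2) and one column (c2) fail → the flipped bit is at their intersection.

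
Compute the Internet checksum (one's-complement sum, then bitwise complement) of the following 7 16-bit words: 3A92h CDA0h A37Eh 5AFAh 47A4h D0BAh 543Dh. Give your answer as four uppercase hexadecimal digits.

8CB7

One's-complement addition (fold any carry out of bit 15 back into bit 0):
  0x3A92 + 0xCDA0 = 0x10832 → wrap carry → 0x0833
  0x0833 + 0xA37E = 0x0ABB1
  0xABB1 + 0x5AFA = 0x106AB → wrap carry → 0x06AC
  0x06AC + 0x47A4 = 0x04E50
  0x4E50 + 0xD0BA = 0x11F0A → wrap carry → 0x1F0B
  0x1F0B + 0x543D = 0x07348
One's-complement sum = 0x7348.
Checksum = ~0x7348 & 0xFFFF = 0x8CB7.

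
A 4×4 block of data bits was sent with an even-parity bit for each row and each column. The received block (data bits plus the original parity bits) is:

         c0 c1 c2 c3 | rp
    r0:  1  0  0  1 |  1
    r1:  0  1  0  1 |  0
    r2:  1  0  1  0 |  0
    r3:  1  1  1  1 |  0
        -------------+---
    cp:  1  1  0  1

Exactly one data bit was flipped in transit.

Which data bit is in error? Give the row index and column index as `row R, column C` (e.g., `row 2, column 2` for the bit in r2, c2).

row 0, column 1

Recompute each row's even parity and compare to rp:
  r0: data parity 0, sent rp 1 → mismatch
  r1: data parity 0, sent rp 0 → ok
  r2: data parity 0, sent rp 0 → ok
  r3: data parity 0, sent rp 0 → ok
Recompute each column's even parity and compare to cp:
  c0: data parity 1, sent cp 1 → ok
  c1: data parity 0, sent cp 1 → mismatch
  c2: data parity 0, sent cp 0 → ok
  c3: data parity 1, sent cp 1 → ok
Exactly one row (r0) and one column (c1) fail → the flipped bit is at their intersection.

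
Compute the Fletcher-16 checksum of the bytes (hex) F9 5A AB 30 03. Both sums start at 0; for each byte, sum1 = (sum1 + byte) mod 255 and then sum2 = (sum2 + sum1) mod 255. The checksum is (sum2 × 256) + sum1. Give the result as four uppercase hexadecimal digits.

Running sums (mod 255):
  after byte 0 (F9): sum1=249, sum2=249
  after byte 1 (5A): sum1=84, sum2=78
  after byte 2 (AB): sum1=0, sum2=78
  after byte 3 (30): sum1=48, sum2=126
  after byte 4 (03): sum1=51, sum2=177
Checksum = sum2·256 + sum1 = 177·256 + 51 = 45363 = 0xB133.

B133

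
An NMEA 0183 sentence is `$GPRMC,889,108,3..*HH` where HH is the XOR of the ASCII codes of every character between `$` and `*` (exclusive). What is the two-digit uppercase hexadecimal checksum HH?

54

XOR the ASCII codes of the payload characters:
  'G' = 0x47 → acc = 0x47
  'P' = 0x50 → acc = 0x17
  'R' = 0x52 → acc = 0x45
  'M' = 0x4D → acc = 0x08
  'C' = 0x43 → acc = 0x4B
  ',' = 0x2C → acc = 0x67
  '8' = 0x38 → acc = 0x5F
  '8' = 0x38 → acc = 0x67
  '9' = 0x39 → acc = 0x5E
  ',' = 0x2C → acc = 0x72
  '1' = 0x31 → acc = 0x43
  '0' = 0x30 → acc = 0x73
  '8' = 0x38 → acc = 0x4B
  ',' = 0x2C → acc = 0x67
  '3' = 0x33 → acc = 0x54
  '.' = 0x2E → acc = 0x7A
  '.' = 0x2E → acc = 0x54
Checksum = 0x54.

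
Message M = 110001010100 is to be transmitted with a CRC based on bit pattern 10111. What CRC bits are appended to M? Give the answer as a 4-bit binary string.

0010

Append 4 zeros: 1100010101000000. Divide by 10111 (XOR where the leading bit is 1):
  pos 0: 11000 XOR 10111 = 01111
  pos 1: 11111 XOR 10111 = 01000
  pos 2: 10000 XOR 10111 = 00111
  pos 4: 11110 XOR 10111 = 01001
  pos 5: 10011 XOR 10111 = 00100
  pos 7: 10000 XOR 10111 = 00111
  pos 9: 11100 XOR 10111 = 01011
  pos 10: 10110 XOR 10111 = 00001
Remainder (last 4 bits) = 0010. This is the CRC / FCS.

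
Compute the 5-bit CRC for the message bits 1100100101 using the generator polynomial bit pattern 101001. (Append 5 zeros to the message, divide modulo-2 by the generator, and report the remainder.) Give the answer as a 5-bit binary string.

Append 5 zeros: 110010010100000. Divide by 101001 (XOR where the leading bit is 1):
  pos 0: 110010 XOR 101001 = 011011
  pos 1: 110110 XOR 101001 = 011111
  pos 2: 111111 XOR 101001 = 010110
  pos 3: 101100 XOR 101001 = 000101
  pos 6: 101100 XOR 101001 = 000101
  pos 9: 101000 XOR 101001 = 000001
Remainder (last 5 bits) = 00001. This is the CRC / FCS.

00001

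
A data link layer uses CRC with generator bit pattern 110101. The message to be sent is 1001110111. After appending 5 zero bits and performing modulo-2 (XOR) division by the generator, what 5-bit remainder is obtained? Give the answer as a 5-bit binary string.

Append 5 zeros: 100111011100000. Divide by 110101 (XOR where the leading bit is 1):
  pos 0: 100111 XOR 110101 = 010010
  pos 1: 100100 XOR 110101 = 010001
  pos 2: 100011 XOR 110101 = 010110
  pos 3: 101101 XOR 110101 = 011000
  pos 4: 110001 XOR 110101 = 000100
  pos 7: 100000 XOR 110101 = 010101
  pos 8: 101010 XOR 110101 = 011111
  pos 9: 111110 XOR 110101 = 001011
Remainder (last 5 bits) = 01011. This is the CRC / FCS.

01011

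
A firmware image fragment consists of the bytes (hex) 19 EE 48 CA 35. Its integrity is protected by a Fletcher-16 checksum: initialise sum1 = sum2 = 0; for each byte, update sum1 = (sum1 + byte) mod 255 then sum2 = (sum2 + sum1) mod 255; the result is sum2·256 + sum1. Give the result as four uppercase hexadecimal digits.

Running sums (mod 255):
  after byte 0 (19): sum1=25, sum2=25
  after byte 1 (EE): sum1=8, sum2=33
  after byte 2 (48): sum1=80, sum2=113
  after byte 3 (CA): sum1=27, sum2=140
  after byte 4 (35): sum1=80, sum2=220
Checksum = sum2·256 + sum1 = 220·256 + 80 = 56400 = 0xDC50.

DC50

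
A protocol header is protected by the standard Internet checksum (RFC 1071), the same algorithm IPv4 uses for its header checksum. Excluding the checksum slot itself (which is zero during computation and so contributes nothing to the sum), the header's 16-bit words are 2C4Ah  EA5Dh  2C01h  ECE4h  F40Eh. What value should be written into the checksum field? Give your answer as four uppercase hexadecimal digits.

One's-complement addition (fold any carry out of bit 15 back into bit 0):
  0x2C4A + 0xEA5D = 0x116A7 → wrap carry → 0x16A8
  0x16A8 + 0x2C01 = 0x042A9
  0x42A9 + 0xECE4 = 0x12F8D → wrap carry → 0x2F8E
  0x2F8E + 0xF40E = 0x1239C → wrap carry → 0x239D
One's-complement sum = 0x239D.
Checksum = ~0x239D & 0xFFFF = 0xDC62.

DC62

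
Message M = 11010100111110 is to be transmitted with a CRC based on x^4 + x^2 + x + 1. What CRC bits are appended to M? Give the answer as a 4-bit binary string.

Append 4 zeros: 110101001111100000. Divide by 10111 (XOR where the leading bit is 1):
  pos 0: 11010 XOR 10111 = 01101
  pos 1: 11011 XOR 10111 = 01100
  pos 2: 11000 XOR 10111 = 01111
  pos 3: 11110 XOR 10111 = 01001
  pos 4: 10011 XOR 10111 = 00100
  pos 6: 10011 XOR 10111 = 00100
  pos 8: 10011 XOR 10111 = 00100
  pos 10: 10000 XOR 10111 = 00111
  pos 12: 11100 XOR 10111 = 01011
  pos 13: 10110 XOR 10111 = 00001
Remainder (last 4 bits) = 0001. This is the CRC / FCS.

0001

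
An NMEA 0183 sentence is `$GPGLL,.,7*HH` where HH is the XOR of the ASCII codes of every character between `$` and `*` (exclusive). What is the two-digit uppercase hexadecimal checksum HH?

XOR the ASCII codes of the payload characters:
  'G' = 0x47 → acc = 0x47
  'P' = 0x50 → acc = 0x17
  'G' = 0x47 → acc = 0x50
  'L' = 0x4C → acc = 0x1C
  'L' = 0x4C → acc = 0x50
  ',' = 0x2C → acc = 0x7C
  '.' = 0x2E → acc = 0x52
  ',' = 0x2C → acc = 0x7E
  '7' = 0x37 → acc = 0x49
Checksum = 0x49.

49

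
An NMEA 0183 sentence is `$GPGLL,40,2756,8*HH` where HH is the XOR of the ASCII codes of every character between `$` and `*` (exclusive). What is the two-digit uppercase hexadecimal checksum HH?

XOR the ASCII codes of the payload characters:
  'G' = 0x47 → acc = 0x47
  'P' = 0x50 → acc = 0x17
  'G' = 0x47 → acc = 0x50
  'L' = 0x4C → acc = 0x1C
  'L' = 0x4C → acc = 0x50
  ',' = 0x2C → acc = 0x7C
  '4' = 0x34 → acc = 0x48
  '0' = 0x30 → acc = 0x78
  ',' = 0x2C → acc = 0x54
  '2' = 0x32 → acc = 0x66
  '7' = 0x37 → acc = 0x51
  '5' = 0x35 → acc = 0x64
  '6' = 0x36 → acc = 0x52
  ',' = 0x2C → acc = 0x7E
  '8' = 0x38 → acc = 0x46
Checksum = 0x46.

46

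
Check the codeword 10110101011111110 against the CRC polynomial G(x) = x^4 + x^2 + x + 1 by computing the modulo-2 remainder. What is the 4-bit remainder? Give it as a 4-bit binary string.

0000

Modulo-2 division of 10110101011111110 by 10111:
  pos 0: 10110 XOR 10111 = 00001
  pos 4: 11010 XOR 10111 = 01101
  pos 5: 11011 XOR 10111 = 01100
  pos 6: 11001 XOR 10111 = 01110
  pos 7: 11101 XOR 10111 = 01010
  pos 8: 10101 XOR 10111 = 00010
  pos 11: 10111 XOR 10111 = 00000
Remainder = 0000 (zero — the frame passes the CRC check).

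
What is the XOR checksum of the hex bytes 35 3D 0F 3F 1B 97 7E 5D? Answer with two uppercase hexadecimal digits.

XOR the bytes together:
  start with 0x35
  0x35 ⊕ 0x3D = 0x08
  0x08 ⊕ 0x0F = 0x07
  0x07 ⊕ 0x3F = 0x38
  0x38 ⊕ 0x1B = 0x23
  0x23 ⊕ 0x97 = 0xB4
  0xB4 ⊕ 0x7E = 0xCA
  0xCA ⊕ 0x5D = 0x97

97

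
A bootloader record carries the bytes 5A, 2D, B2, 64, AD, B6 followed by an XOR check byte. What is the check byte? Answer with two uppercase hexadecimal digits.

XOR the bytes together:
  start with 0x5A
  0x5A ⊕ 0x2D = 0x77
  0x77 ⊕ 0xB2 = 0xC5
  0xC5 ⊕ 0x64 = 0xA1
  0xA1 ⊕ 0xAD = 0x0C
  0x0C ⊕ 0xB6 = 0xBA

BA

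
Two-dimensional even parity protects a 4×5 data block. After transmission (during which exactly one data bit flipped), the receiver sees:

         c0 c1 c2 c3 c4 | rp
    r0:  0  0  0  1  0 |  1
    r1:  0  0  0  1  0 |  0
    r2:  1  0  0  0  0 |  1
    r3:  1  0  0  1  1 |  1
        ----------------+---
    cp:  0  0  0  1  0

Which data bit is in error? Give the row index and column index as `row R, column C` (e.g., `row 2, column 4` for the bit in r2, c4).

row 1, column 4

Recompute each row's even parity and compare to rp:
  r0: data parity 1, sent rp 1 → ok
  r1: data parity 1, sent rp 0 → mismatch
  r2: data parity 1, sent rp 1 → ok
  r3: data parity 1, sent rp 1 → ok
Recompute each column's even parity and compare to cp:
  c0: data parity 0, sent cp 0 → ok
  c1: data parity 0, sent cp 0 → ok
  c2: data parity 0, sent cp 0 → ok
  c3: data parity 1, sent cp 1 → ok
  c4: data parity 1, sent cp 0 → mismatch
Exactly one row (r1) and one column (c4) fail → the flipped bit is at their intersection.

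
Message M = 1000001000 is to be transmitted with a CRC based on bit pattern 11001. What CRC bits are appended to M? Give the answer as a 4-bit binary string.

0001

Append 4 zeros: 10000010000000. Divide by 11001 (XOR where the leading bit is 1):
  pos 0: 10000 XOR 11001 = 01001
  pos 1: 10010 XOR 11001 = 01011
  pos 2: 10111 XOR 11001 = 01110
  pos 3: 11100 XOR 11001 = 00101
  pos 5: 10100 XOR 11001 = 01101
  pos 6: 11010 XOR 11001 = 00011
  pos 9: 11000 XOR 11001 = 00001
Remainder (last 4 bits) = 0001. This is the CRC / FCS.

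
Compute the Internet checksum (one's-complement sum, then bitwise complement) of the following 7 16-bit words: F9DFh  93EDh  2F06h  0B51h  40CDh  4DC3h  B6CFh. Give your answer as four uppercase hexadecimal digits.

One's-complement addition (fold any carry out of bit 15 back into bit 0):
  0xF9DF + 0x93ED = 0x18DCC → wrap carry → 0x8DCD
  0x8DCD + 0x2F06 = 0x0BCD3
  0xBCD3 + 0x0B51 = 0x0C824
  0xC824 + 0x40CD = 0x108F1 → wrap carry → 0x08F2
  0x08F2 + 0x4DC3 = 0x056B5
  0x56B5 + 0xB6CF = 0x10D84 → wrap carry → 0x0D85
One's-complement sum = 0x0D85.
Checksum = ~0x0D85 & 0xFFFF = 0xF27A.

F27A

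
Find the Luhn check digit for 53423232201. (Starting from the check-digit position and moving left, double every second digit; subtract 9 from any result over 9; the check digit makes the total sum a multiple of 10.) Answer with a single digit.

4

Partial digits right→left: 1 0 2 2 3 2 3 2 4 3 5
Double every second digit counting from the check-digit position (so the 1st, 3rd, 5th, ... of the partial from the right).
  doubled (with −9 where >9): 2 4 6 6 8 1 → sum 27
  kept as-is: 0 2 2 2 3 → sum 9
Total = 27 + 9 = 36.
Check digit = (10 − (36 mod 10)) mod 10 = 4.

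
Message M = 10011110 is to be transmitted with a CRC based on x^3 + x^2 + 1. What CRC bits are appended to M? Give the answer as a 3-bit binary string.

Append 3 zeros: 10011110000. Divide by 1101 (XOR where the leading bit is 1):
  pos 0: 1001 XOR 1101 = 0100
  pos 1: 1001 XOR 1101 = 0100
  pos 2: 1001 XOR 1101 = 0100
  pos 3: 1001 XOR 1101 = 0100
  pos 4: 1000 XOR 1101 = 0101
  pos 5: 1010 XOR 1101 = 0111
  pos 6: 1110 XOR 1101 = 0011
Remainder (last 3 bits) = 110. This is the CRC / FCS.

110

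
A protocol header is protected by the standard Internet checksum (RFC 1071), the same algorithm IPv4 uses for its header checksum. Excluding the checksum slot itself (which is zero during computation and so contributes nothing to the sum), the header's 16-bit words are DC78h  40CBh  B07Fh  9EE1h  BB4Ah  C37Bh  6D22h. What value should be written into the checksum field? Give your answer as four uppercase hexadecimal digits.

One's-complement addition (fold any carry out of bit 15 back into bit 0):
  0xDC78 + 0x40CB = 0x11D43 → wrap carry → 0x1D44
  0x1D44 + 0xB07F = 0x0CDC3
  0xCDC3 + 0x9EE1 = 0x16CA4 → wrap carry → 0x6CA5
  0x6CA5 + 0xBB4A = 0x127EF → wrap carry → 0x27F0
  0x27F0 + 0xC37B = 0x0EB6B
  0xEB6B + 0x6D22 = 0x1588D → wrap carry → 0x588E
One's-complement sum = 0x588E.
Checksum = ~0x588E & 0xFFFF = 0xA771.

A771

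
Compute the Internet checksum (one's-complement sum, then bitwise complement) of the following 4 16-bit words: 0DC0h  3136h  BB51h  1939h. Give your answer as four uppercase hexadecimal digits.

One's-complement addition (fold any carry out of bit 15 back into bit 0):
  0x0DC0 + 0x3136 = 0x03EF6
  0x3EF6 + 0xBB51 = 0x0FA47
  0xFA47 + 0x1939 = 0x11380 → wrap carry → 0x1381
One's-complement sum = 0x1381.
Checksum = ~0x1381 & 0xFFFF = 0xEC7E.

EC7E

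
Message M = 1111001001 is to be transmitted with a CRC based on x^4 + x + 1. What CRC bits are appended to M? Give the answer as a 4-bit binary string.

0011

Append 4 zeros: 11110010010000. Divide by 10011 (XOR where the leading bit is 1):
  pos 0: 11110 XOR 10011 = 01101
  pos 1: 11010 XOR 10011 = 01001
  pos 2: 10011 XOR 10011 = 00000
  pos 9: 10000 XOR 10011 = 00011
Remainder (last 4 bits) = 0011. This is the CRC / FCS.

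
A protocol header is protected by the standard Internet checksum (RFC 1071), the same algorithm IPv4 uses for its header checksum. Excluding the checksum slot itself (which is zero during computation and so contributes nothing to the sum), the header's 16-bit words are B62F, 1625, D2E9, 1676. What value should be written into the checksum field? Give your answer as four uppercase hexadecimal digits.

4A4B

One's-complement addition (fold any carry out of bit 15 back into bit 0):
  0xB62F + 0x1625 = 0x0CC54
  0xCC54 + 0xD2E9 = 0x19F3D → wrap carry → 0x9F3E
  0x9F3E + 0x1676 = 0x0B5B4
One's-complement sum = 0xB5B4.
Checksum = ~0xB5B4 & 0xFFFF = 0x4A4B.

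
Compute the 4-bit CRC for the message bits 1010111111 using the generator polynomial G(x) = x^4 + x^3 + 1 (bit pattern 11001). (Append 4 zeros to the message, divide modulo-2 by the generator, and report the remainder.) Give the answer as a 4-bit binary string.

Append 4 zeros: 10101111110000. Divide by 11001 (XOR where the leading bit is 1):
  pos 0: 10101 XOR 11001 = 01100
  pos 1: 11001 XOR 11001 = 00000
  pos 6: 11110 XOR 11001 = 00111
  pos 8: 11100 XOR 11001 = 00101
Remainder (last 4 bits) = 1010. This is the CRC / FCS.

1010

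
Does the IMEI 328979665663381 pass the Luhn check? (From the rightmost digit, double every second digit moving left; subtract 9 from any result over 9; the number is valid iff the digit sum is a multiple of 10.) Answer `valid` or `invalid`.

From the right, keep odd positions and double even positions (subtract 9 from any doubled value over 9):
  doubled (positions 2,4,...): 7 6 3 3 9 9 4 → sum 41
  kept (positions 1,3,...): 1 3 6 5 6 7 8 3 → sum 39
Total = 80.
80 mod 10 = 0, so the number is valid.

valid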